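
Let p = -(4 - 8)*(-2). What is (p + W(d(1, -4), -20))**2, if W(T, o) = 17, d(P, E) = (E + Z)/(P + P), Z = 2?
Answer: 81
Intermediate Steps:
d(P, E) = (2 + E)/(2*P) (d(P, E) = (E + 2)/(P + P) = (2 + E)/((2*P)) = (2 + E)*(1/(2*P)) = (2 + E)/(2*P))
p = -8 (p = -(-4)*(-2) = -1*8 = -8)
(p + W(d(1, -4), -20))**2 = (-8 + 17)**2 = 9**2 = 81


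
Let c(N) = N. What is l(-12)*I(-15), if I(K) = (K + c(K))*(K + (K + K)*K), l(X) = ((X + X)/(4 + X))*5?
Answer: -195750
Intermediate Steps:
l(X) = 10*X/(4 + X) (l(X) = ((2*X)/(4 + X))*5 = (2*X/(4 + X))*5 = 10*X/(4 + X))
I(K) = 2*K*(K + 2*K²) (I(K) = (K + K)*(K + (K + K)*K) = (2*K)*(K + (2*K)*K) = (2*K)*(K + 2*K²) = 2*K*(K + 2*K²))
l(-12)*I(-15) = (10*(-12)/(4 - 12))*((-15)²*(2 + 4*(-15))) = (10*(-12)/(-8))*(225*(2 - 60)) = (10*(-12)*(-⅛))*(225*(-58)) = 15*(-13050) = -195750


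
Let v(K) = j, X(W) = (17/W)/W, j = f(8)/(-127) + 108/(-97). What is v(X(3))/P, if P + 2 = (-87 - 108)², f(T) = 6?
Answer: -14298/468405337 ≈ -3.0525e-5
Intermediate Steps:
j = -14298/12319 (j = 6/(-127) + 108/(-97) = 6*(-1/127) + 108*(-1/97) = -6/127 - 108/97 = -14298/12319 ≈ -1.1606)
X(W) = 17/W²
v(K) = -14298/12319
P = 38023 (P = -2 + (-87 - 108)² = -2 + (-195)² = -2 + 38025 = 38023)
v(X(3))/P = -14298/12319/38023 = -14298/12319*1/38023 = -14298/468405337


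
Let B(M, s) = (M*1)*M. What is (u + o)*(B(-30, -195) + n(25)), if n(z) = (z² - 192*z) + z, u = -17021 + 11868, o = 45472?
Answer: -131036750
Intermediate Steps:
B(M, s) = M² (B(M, s) = M*M = M²)
u = -5153
n(z) = z² - 191*z
(u + o)*(B(-30, -195) + n(25)) = (-5153 + 45472)*((-30)² + 25*(-191 + 25)) = 40319*(900 + 25*(-166)) = 40319*(900 - 4150) = 40319*(-3250) = -131036750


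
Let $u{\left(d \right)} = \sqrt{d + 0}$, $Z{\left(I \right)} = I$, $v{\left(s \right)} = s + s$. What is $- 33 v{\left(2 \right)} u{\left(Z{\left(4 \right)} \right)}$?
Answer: $-264$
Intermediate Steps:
$v{\left(s \right)} = 2 s$
$u{\left(d \right)} = \sqrt{d}$
$- 33 v{\left(2 \right)} u{\left(Z{\left(4 \right)} \right)} = - 33 \cdot 2 \cdot 2 \sqrt{4} = \left(-33\right) 4 \cdot 2 = \left(-132\right) 2 = -264$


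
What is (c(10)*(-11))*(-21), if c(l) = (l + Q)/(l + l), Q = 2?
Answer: 693/5 ≈ 138.60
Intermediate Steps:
c(l) = (2 + l)/(2*l) (c(l) = (l + 2)/(l + l) = (2 + l)/((2*l)) = (2 + l)*(1/(2*l)) = (2 + l)/(2*l))
(c(10)*(-11))*(-21) = (((½)*(2 + 10)/10)*(-11))*(-21) = (((½)*(⅒)*12)*(-11))*(-21) = ((⅗)*(-11))*(-21) = -33/5*(-21) = 693/5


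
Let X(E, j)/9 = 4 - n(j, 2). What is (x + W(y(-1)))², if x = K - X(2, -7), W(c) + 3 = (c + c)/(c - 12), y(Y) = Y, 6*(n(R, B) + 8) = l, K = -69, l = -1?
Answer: 22231225/676 ≈ 32886.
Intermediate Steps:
n(R, B) = -49/6 (n(R, B) = -8 + (⅙)*(-1) = -8 - ⅙ = -49/6)
X(E, j) = 219/2 (X(E, j) = 9*(4 - 1*(-49/6)) = 9*(4 + 49/6) = 9*(73/6) = 219/2)
W(c) = -3 + 2*c/(-12 + c) (W(c) = -3 + (c + c)/(c - 12) = -3 + (2*c)/(-12 + c) = -3 + 2*c/(-12 + c))
x = -357/2 (x = -69 - 1*219/2 = -69 - 219/2 = -357/2 ≈ -178.50)
(x + W(y(-1)))² = (-357/2 + (36 - 1*(-1))/(-12 - 1))² = (-357/2 + (36 + 1)/(-13))² = (-357/2 - 1/13*37)² = (-357/2 - 37/13)² = (-4715/26)² = 22231225/676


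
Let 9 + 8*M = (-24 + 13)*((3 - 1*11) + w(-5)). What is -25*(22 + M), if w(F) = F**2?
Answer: 125/2 ≈ 62.500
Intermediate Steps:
M = -49/2 (M = -9/8 + ((-24 + 13)*((3 - 1*11) + (-5)**2))/8 = -9/8 + (-11*((3 - 11) + 25))/8 = -9/8 + (-11*(-8 + 25))/8 = -9/8 + (-11*17)/8 = -9/8 + (1/8)*(-187) = -9/8 - 187/8 = -49/2 ≈ -24.500)
-25*(22 + M) = -25*(22 - 49/2) = -25*(-5/2) = 125/2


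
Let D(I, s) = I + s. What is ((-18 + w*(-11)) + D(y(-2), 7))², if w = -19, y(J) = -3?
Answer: 38025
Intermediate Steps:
((-18 + w*(-11)) + D(y(-2), 7))² = ((-18 - 19*(-11)) + (-3 + 7))² = ((-18 + 209) + 4)² = (191 + 4)² = 195² = 38025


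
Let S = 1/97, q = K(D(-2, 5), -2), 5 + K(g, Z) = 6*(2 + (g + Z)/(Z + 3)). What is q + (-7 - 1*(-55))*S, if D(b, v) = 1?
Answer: 145/97 ≈ 1.4948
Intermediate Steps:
K(g, Z) = 7 + 6*(Z + g)/(3 + Z) (K(g, Z) = -5 + 6*(2 + (g + Z)/(Z + 3)) = -5 + 6*(2 + (Z + g)/(3 + Z)) = -5 + (12 + 6*(Z + g)/(3 + Z)) = 7 + 6*(Z + g)/(3 + Z))
q = 1 (q = (21 + 6*1 + 13*(-2))/(3 - 2) = (21 + 6 - 26)/1 = 1*1 = 1)
S = 1/97 ≈ 0.010309
q + (-7 - 1*(-55))*S = 1 + (-7 - 1*(-55))*(1/97) = 1 + (-7 + 55)*(1/97) = 1 + 48*(1/97) = 1 + 48/97 = 145/97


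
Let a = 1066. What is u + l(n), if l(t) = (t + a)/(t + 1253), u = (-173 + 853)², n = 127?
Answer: 638113193/1380 ≈ 4.6240e+5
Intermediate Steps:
u = 462400 (u = 680² = 462400)
l(t) = (1066 + t)/(1253 + t) (l(t) = (t + 1066)/(t + 1253) = (1066 + t)/(1253 + t))
u + l(n) = 462400 + (1066 + 127)/(1253 + 127) = 462400 + 1193/1380 = 638113193/1380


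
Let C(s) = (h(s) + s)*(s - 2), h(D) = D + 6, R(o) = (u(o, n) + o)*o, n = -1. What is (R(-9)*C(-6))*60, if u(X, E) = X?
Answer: 466560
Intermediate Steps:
R(o) = 2*o² (R(o) = (o + o)*o = (2*o)*o = 2*o²)
h(D) = 6 + D
C(s) = (-2 + s)*(6 + 2*s) (C(s) = ((6 + s) + s)*(s - 2) = (6 + 2*s)*(-2 + s) = (-2 + s)*(6 + 2*s))
(R(-9)*C(-6))*60 = ((2*(-9)²)*(-12 + 2*(-6) + 2*(-6)²))*60 = ((2*81)*(-12 - 12 + 2*36))*60 = (162*(-12 - 12 + 72))*60 = (162*48)*60 = 7776*60 = 466560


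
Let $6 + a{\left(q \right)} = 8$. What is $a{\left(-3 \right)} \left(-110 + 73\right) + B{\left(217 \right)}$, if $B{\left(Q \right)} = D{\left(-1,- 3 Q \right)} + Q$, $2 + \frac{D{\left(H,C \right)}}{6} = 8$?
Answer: $179$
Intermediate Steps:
$D{\left(H,C \right)} = 36$ ($D{\left(H,C \right)} = -12 + 6 \cdot 8 = -12 + 48 = 36$)
$a{\left(q \right)} = 2$ ($a{\left(q \right)} = -6 + 8 = 2$)
$B{\left(Q \right)} = 36 + Q$
$a{\left(-3 \right)} \left(-110 + 73\right) + B{\left(217 \right)} = 2 \left(-110 + 73\right) + \left(36 + 217\right) = 2 \left(-37\right) + 253 = -74 + 253 = 179$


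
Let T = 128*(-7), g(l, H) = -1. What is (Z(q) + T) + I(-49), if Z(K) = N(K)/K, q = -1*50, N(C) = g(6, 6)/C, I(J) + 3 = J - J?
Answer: -2247501/2500 ≈ -899.00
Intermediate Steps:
I(J) = -3 (I(J) = -3 + (J - J) = -3 + 0 = -3)
T = -896
N(C) = -1/C
q = -50
Z(K) = -1/K**2 (Z(K) = (-1/K)/K = -1/K**2)
(Z(q) + T) + I(-49) = (-1/(-50)**2 - 896) - 3 = (-1*1/2500 - 896) - 3 = (-1/2500 - 896) - 3 = -2240001/2500 - 3 = -2247501/2500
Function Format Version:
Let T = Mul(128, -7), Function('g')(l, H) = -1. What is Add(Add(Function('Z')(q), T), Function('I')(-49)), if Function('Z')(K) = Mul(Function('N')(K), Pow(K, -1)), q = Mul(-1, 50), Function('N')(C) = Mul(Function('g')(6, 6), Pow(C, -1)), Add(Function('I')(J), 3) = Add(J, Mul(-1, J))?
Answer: Rational(-2247501, 2500) ≈ -899.00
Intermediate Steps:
Function('I')(J) = -3 (Function('I')(J) = Add(-3, Add(J, Mul(-1, J))) = Add(-3, 0) = -3)
T = -896
Function('N')(C) = Mul(-1, Pow(C, -1))
q = -50
Function('Z')(K) = Mul(-1, Pow(K, -2)) (Function('Z')(K) = Mul(Mul(-1, Pow(K, -1)), Pow(K, -1)) = Mul(-1, Pow(K, -2)))
Add(Add(Function('Z')(q), T), Function('I')(-49)) = Add(Add(Mul(-1, Pow(-50, -2)), -896), -3) = Add(Add(Mul(-1, Rational(1, 2500)), -896), -3) = Add(Add(Rational(-1, 2500), -896), -3) = Add(Rational(-2240001, 2500), -3) = Rational(-2247501, 2500)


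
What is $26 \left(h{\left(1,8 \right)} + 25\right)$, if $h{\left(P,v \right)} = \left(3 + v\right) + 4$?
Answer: $1040$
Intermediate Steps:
$h{\left(P,v \right)} = 7 + v$
$26 \left(h{\left(1,8 \right)} + 25\right) = 26 \left(\left(7 + 8\right) + 25\right) = 26 \left(15 + 25\right) = 26 \cdot 40 = 1040$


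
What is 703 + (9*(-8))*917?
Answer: -65321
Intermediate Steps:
703 + (9*(-8))*917 = 703 - 72*917 = 703 - 66024 = -65321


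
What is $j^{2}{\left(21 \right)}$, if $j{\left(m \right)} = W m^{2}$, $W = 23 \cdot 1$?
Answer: $102880449$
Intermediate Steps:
$W = 23$
$j{\left(m \right)} = 23 m^{2}$
$j^{2}{\left(21 \right)} = \left(23 \cdot 21^{2}\right)^{2} = \left(23 \cdot 441\right)^{2} = 10143^{2} = 102880449$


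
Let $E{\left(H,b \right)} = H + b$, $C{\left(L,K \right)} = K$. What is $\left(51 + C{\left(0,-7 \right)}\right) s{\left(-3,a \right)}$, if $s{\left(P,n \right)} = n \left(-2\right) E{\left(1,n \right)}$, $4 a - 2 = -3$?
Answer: $\frac{33}{2} \approx 16.5$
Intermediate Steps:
$a = - \frac{1}{4}$ ($a = \frac{1}{2} + \frac{1}{4} \left(-3\right) = \frac{1}{2} - \frac{3}{4} = - \frac{1}{4} \approx -0.25$)
$s{\left(P,n \right)} = - 2 n \left(1 + n\right)$ ($s{\left(P,n \right)} = n \left(-2\right) \left(1 + n\right) = - 2 n \left(1 + n\right)$)
$\left(51 + C{\left(0,-7 \right)}\right) s{\left(-3,a \right)} = \left(51 - 7\right) \left(\left(-2\right) \left(- \frac{1}{4}\right) \left(1 - \frac{1}{4}\right)\right) = 44 \left(\left(-2\right) \left(- \frac{1}{4}\right) \frac{3}{4}\right) = 44 \cdot \frac{3}{8} = \frac{33}{2}$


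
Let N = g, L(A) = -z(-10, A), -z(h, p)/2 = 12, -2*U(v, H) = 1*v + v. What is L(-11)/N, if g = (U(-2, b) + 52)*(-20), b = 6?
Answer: -1/45 ≈ -0.022222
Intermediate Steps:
U(v, H) = -v (U(v, H) = -(1*v + v)/2 = -(v + v)/2 = -v)
z(h, p) = -24 (z(h, p) = -2*12 = -24)
L(A) = 24 (L(A) = -1*(-24) = 24)
g = -1080 (g = (-1*(-2) + 52)*(-20) = (2 + 52)*(-20) = 54*(-20) = -1080)
N = -1080
L(-11)/N = 24/(-1080) = 24*(-1/1080) = -1/45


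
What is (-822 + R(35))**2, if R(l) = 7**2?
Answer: 597529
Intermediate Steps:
R(l) = 49
(-822 + R(35))**2 = (-822 + 49)**2 = (-773)**2 = 597529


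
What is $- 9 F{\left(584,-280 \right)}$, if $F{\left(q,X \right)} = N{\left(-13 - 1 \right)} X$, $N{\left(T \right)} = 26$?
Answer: $65520$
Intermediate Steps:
$F{\left(q,X \right)} = 26 X$
$- 9 F{\left(584,-280 \right)} = - 9 \cdot 26 \left(-280\right) = \left(-9\right) \left(-7280\right) = 65520$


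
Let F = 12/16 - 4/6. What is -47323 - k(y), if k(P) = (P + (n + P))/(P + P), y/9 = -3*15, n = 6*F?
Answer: -76664879/1620 ≈ -47324.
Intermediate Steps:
F = 1/12 (F = 12*(1/16) - 4*⅙ = ¾ - ⅔ = 1/12 ≈ 0.083333)
n = ½ (n = 6*(1/12) = ½ ≈ 0.50000)
y = -405 (y = 9*(-3*15) = 9*(-45) = -405)
k(P) = (½ + 2*P)/(2*P) (k(P) = (P + (½ + P))/(P + P) = (½ + 2*P)/((2*P)) = (½ + 2*P)*(1/(2*P)) = (½ + 2*P)/(2*P))
-47323 - k(y) = -47323 - (¼ - 405)/(-405) = -47323 - (-1)*(-1619)/(405*4) = -47323 - 1*1619/1620 = -47323 - 1619/1620 = -76664879/1620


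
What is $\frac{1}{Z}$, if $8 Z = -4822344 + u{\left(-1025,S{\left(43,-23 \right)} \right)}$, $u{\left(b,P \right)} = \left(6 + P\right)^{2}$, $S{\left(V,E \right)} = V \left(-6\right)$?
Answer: $- \frac{1}{594855} \approx -1.6811 \cdot 10^{-6}$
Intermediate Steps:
$S{\left(V,E \right)} = - 6 V$
$Z = -594855$ ($Z = \frac{-4822344 + \left(6 - 258\right)^{2}}{8} = \frac{-4822344 + \left(-252\right)^{2}}{8} = \frac{-4822344 + 63504}{8} = \frac{1}{8} \left(-4758840\right) = -594855$)
$\frac{1}{Z} = \frac{1}{-594855} = - \frac{1}{594855}$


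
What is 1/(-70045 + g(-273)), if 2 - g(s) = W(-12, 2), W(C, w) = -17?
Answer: -1/70026 ≈ -1.4280e-5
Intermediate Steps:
g(s) = 19 (g(s) = 2 - 1*(-17) = 2 + 17 = 19)
1/(-70045 + g(-273)) = 1/(-70045 + 19) = 1/(-70026) = -1/70026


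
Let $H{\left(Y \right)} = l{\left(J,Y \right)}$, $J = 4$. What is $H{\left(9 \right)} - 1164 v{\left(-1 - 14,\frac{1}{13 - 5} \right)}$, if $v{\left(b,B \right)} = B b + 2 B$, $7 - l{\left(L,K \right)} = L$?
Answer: $\frac{3789}{2} \approx 1894.5$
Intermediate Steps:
$l{\left(L,K \right)} = 7 - L$
$H{\left(Y \right)} = 3$ ($H{\left(Y \right)} = 7 - 4 = 3$)
$v{\left(b,B \right)} = 2 B + B b$
$H{\left(9 \right)} - 1164 v{\left(-1 - 14,\frac{1}{13 - 5} \right)} = 3 - 1164 \frac{2 - 15}{13 - 5} = 3 - 1164 \frac{2 - 15}{8} = 3 - 1164 \cdot \frac{1}{8} \left(-13\right) = 3 - - \frac{3783}{2} = 3 + \frac{3783}{2} = \frac{3789}{2}$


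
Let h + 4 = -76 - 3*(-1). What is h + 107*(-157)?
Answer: -16876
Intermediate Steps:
h = -77 (h = -4 + (-76 - 3*(-1)) = -4 + (-76 - 1*(-3)) = -4 + (-76 + 3) = -4 - 73 = -77)
h + 107*(-157) = -77 + 107*(-157) = -77 - 16799 = -16876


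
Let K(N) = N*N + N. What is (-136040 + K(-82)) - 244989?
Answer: -374387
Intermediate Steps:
K(N) = N + N**2 (K(N) = N**2 + N = N + N**2)
(-136040 + K(-82)) - 244989 = (-136040 - 82*(1 - 82)) - 244989 = (-136040 - 82*(-81)) - 244989 = (-136040 + 6642) - 244989 = -129398 - 244989 = -374387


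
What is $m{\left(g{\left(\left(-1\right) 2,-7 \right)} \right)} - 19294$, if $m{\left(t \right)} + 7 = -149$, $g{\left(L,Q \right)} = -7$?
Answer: $-19450$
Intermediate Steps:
$m{\left(t \right)} = -156$ ($m{\left(t \right)} = -7 - 149 = -156$)
$m{\left(g{\left(\left(-1\right) 2,-7 \right)} \right)} - 19294 = -156 - 19294 = -19450$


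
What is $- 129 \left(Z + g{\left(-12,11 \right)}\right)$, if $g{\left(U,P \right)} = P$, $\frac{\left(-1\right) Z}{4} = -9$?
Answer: $-6063$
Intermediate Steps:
$Z = 36$ ($Z = \left(-4\right) \left(-9\right) = 36$)
$- 129 \left(Z + g{\left(-12,11 \right)}\right) = - 129 \left(36 + 11\right) = \left(-129\right) 47 = -6063$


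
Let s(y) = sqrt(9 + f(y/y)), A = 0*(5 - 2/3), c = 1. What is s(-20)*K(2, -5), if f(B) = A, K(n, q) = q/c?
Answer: -15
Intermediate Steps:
A = 0 (A = 0*(5 - 2*1/3) = 0*(5 - 2/3) = 0*(13/3) = 0)
K(n, q) = q (K(n, q) = q/1 = q*1 = q)
f(B) = 0
s(y) = 3 (s(y) = sqrt(9 + 0) = sqrt(9) = 3)
s(-20)*K(2, -5) = 3*(-5) = -15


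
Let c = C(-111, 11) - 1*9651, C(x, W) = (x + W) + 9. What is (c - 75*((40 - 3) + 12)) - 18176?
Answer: -31593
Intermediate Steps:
C(x, W) = 9 + W + x (C(x, W) = (W + x) + 9 = 9 + W + x)
c = -9742 (c = (9 + 11 - 111) - 1*9651 = -91 - 9651 = -9742)
(c - 75*((40 - 3) + 12)) - 18176 = (-9742 - 75*((40 - 3) + 12)) - 18176 = (-9742 - 75*(37 + 12)) - 18176 = (-9742 - 75*49) - 18176 = (-9742 - 3675) - 18176 = -13417 - 18176 = -31593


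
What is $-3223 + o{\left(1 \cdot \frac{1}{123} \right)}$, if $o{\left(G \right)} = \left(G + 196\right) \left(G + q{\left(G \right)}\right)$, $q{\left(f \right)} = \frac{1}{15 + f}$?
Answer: $- \frac{89603125607}{27928134} \approx -3208.3$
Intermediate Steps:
$o{\left(G \right)} = \left(196 + G\right) \left(G + \frac{1}{15 + G}\right)$ ($o{\left(G \right)} = \left(G + 196\right) \left(G + \frac{1}{15 + G}\right) = \left(196 + G\right) \left(G + \frac{1}{15 + G}\right)$)
$-3223 + o{\left(1 \cdot \frac{1}{123} \right)} = -3223 + \frac{196 + 1 \cdot \frac{1}{123} + 1 \cdot \frac{1}{123} \left(15 + 1 \cdot \frac{1}{123}\right) \left(196 + 1 \cdot \frac{1}{123}\right)}{15 + 1 \cdot \frac{1}{123}} = -3223 + \frac{196 + \frac{1}{123} + \frac{\left(15 + \frac{1}{123}\right) \left(196 + \frac{1}{123}\right)}{123}}{15 + \frac{1}{123}} = -3223 + \frac{196 + \frac{1}{123} + \frac{1}{123} \cdot \frac{1846}{123} \cdot \frac{24109}{123}}{\frac{1846}{123}} = -3223 + \frac{123 \left(196 + \frac{1}{123} + \frac{44505214}{1860867}\right)}{1846} = -3223 + \frac{123}{1846} \cdot \frac{409250275}{1860867} = -3223 + \frac{409250275}{27928134} = - \frac{89603125607}{27928134}$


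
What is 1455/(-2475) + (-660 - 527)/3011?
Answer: -487922/496815 ≈ -0.98210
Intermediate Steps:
1455/(-2475) + (-660 - 527)/3011 = 1455*(-1/2475) - 1187*1/3011 = -97/165 - 1187/3011 = -487922/496815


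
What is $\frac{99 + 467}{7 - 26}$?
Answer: $- \frac{566}{19} \approx -29.789$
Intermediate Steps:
$\frac{99 + 467}{7 - 26} = \frac{566}{-19} = 566 \left(- \frac{1}{19}\right) = - \frac{566}{19}$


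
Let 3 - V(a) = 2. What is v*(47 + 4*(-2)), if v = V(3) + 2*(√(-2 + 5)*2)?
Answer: 39 + 156*√3 ≈ 309.20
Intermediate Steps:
V(a) = 1 (V(a) = 3 - 1*2 = 3 - 2 = 1)
v = 1 + 4*√3 (v = 1 + 2*(√(-2 + 5)*2) = 1 + 2*(√3*2) = 1 + 2*(2*√3) = 1 + 4*√3 ≈ 7.9282)
v*(47 + 4*(-2)) = (1 + 4*√3)*(47 + 4*(-2)) = (1 + 4*√3)*(47 - 8) = (1 + 4*√3)*39 = 39 + 156*√3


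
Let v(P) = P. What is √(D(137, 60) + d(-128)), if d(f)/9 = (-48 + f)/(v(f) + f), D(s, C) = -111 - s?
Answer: I*√3869/4 ≈ 15.55*I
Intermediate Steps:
d(f) = 9*(-48 + f)/(2*f) (d(f) = 9*((-48 + f)/(f + f)) = 9*((-48 + f)/((2*f))) = 9*((-48 + f)*(1/(2*f))) = 9*((-48 + f)/(2*f)) = 9*(-48 + f)/(2*f))
√(D(137, 60) + d(-128)) = √((-111 - 1*137) + (9/2 - 216/(-128))) = √((-111 - 137) + (9/2 - 216*(-1/128))) = √(-248 + (9/2 + 27/16)) = √(-248 + 99/16) = √(-3869/16) = I*√3869/4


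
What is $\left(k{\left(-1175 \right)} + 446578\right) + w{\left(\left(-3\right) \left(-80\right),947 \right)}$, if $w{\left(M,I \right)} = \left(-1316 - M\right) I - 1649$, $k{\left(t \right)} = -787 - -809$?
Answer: $-1028581$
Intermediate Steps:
$k{\left(t \right)} = 22$ ($k{\left(t \right)} = -787 + 809 = 22$)
$w{\left(M,I \right)} = -1649 + I \left(-1316 - M\right)$ ($w{\left(M,I \right)} = I \left(-1316 - M\right) - 1649 = -1649 + I \left(-1316 - M\right)$)
$\left(k{\left(-1175 \right)} + 446578\right) + w{\left(\left(-3\right) \left(-80\right),947 \right)} = \left(22 + 446578\right) - \left(1247901 + 947 \left(-3\right) \left(-80\right)\right) = 446600 - \left(1247901 + 227280\right) = 446600 - 1475181 = -1028581$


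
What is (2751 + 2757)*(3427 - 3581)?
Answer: -848232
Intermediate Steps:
(2751 + 2757)*(3427 - 3581) = 5508*(-154) = -848232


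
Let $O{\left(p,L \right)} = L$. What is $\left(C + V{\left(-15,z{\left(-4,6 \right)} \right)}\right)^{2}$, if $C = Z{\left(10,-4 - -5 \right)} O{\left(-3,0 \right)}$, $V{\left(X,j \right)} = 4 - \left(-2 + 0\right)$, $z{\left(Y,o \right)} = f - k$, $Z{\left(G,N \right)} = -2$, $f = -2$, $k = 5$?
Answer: $36$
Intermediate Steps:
$z{\left(Y,o \right)} = -7$ ($z{\left(Y,o \right)} = -2 - 5 = -7$)
$V{\left(X,j \right)} = 6$ ($V{\left(X,j \right)} = 4 - -2 = 4 + 2 = 6$)
$C = 0$ ($C = \left(-2\right) 0 = 0$)
$\left(C + V{\left(-15,z{\left(-4,6 \right)} \right)}\right)^{2} = \left(0 + 6\right)^{2} = 6^{2} = 36$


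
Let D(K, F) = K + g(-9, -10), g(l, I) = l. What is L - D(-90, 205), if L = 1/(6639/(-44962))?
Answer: 612299/6639 ≈ 92.228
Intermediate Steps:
L = -44962/6639 (L = 1/(6639*(-1/44962)) = 1/(-6639/44962) = -44962/6639 ≈ -6.7724)
D(K, F) = -9 + K (D(K, F) = K - 9 = -9 + K)
L - D(-90, 205) = -44962/6639 - (-9 - 90) = -44962/6639 - 1*(-99) = -44962/6639 + 99 = 612299/6639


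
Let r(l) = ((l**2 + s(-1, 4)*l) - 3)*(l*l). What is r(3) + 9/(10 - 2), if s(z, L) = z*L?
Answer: -423/8 ≈ -52.875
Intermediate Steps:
s(z, L) = L*z
r(l) = l**2*(-3 + l**2 - 4*l) (r(l) = ((l**2 + (4*(-1))*l) - 3)*(l*l) = ((l**2 - 4*l) - 3)*l**2 = (-3 + l**2 - 4*l)*l**2 = l**2*(-3 + l**2 - 4*l))
r(3) + 9/(10 - 2) = 3**2*(-3 + 3**2 - 4*3) + 9/(10 - 2) = 9*(-3 + 9 - 12) + 9/8 = 9*(-6) + (1/8)*9 = -54 + 9/8 = -423/8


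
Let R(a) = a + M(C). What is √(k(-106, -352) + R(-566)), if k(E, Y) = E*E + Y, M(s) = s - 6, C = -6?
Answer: √10306 ≈ 101.52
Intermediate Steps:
M(s) = -6 + s
k(E, Y) = Y + E² (k(E, Y) = E² + Y = Y + E²)
R(a) = -12 + a (R(a) = a + (-6 - 6) = a - 12 = -12 + a)
√(k(-106, -352) + R(-566)) = √((-352 + (-106)²) + (-12 - 566)) = √((-352 + 11236) - 578) = √(10884 - 578) = √10306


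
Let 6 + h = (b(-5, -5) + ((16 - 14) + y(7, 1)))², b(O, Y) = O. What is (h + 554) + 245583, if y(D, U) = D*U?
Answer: 246147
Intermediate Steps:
h = 10 (h = -6 + (-5 + ((16 - 14) + 7*1))² = -6 + (-5 + (2 + 7))² = -6 + (-5 + 9)² = -6 + 4² = -6 + 16 = 10)
(h + 554) + 245583 = (10 + 554) + 245583 = 564 + 245583 = 246147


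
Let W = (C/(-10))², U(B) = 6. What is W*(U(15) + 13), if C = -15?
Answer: 171/4 ≈ 42.750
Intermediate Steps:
W = 9/4 (W = (-15/(-10))² = (-15*(-⅒))² = (3/2)² = 9/4 ≈ 2.2500)
W*(U(15) + 13) = 9*(6 + 13)/4 = (9/4)*19 = 171/4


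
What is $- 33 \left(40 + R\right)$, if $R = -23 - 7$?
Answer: $-330$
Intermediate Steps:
$R = -30$ ($R = -23 - 7 = -30$)
$- 33 \left(40 + R\right) = - 33 \left(40 - 30\right) = \left(-33\right) 10 = -330$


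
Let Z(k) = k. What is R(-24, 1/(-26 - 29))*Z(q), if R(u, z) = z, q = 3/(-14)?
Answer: 3/770 ≈ 0.0038961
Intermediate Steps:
q = -3/14 (q = 3*(-1/14) = -3/14 ≈ -0.21429)
R(-24, 1/(-26 - 29))*Z(q) = -3/14/(-26 - 29) = -3/14/(-55) = -1/55*(-3/14) = 3/770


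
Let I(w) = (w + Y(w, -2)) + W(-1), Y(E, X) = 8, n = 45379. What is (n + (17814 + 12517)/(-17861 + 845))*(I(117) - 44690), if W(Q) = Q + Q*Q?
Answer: -11470120878715/5672 ≈ -2.0222e+9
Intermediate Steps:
W(Q) = Q + Q**2
I(w) = 8 + w (I(w) = (w + 8) - (1 - 1) = (8 + w) - 1*0 = (8 + w) + 0 = 8 + w)
(n + (17814 + 12517)/(-17861 + 845))*(I(117) - 44690) = (45379 + (17814 + 12517)/(-17861 + 845))*((8 + 117) - 44690) = (45379 + 30331/(-17016))*(125 - 44690) = (45379 + 30331*(-1/17016))*(-44565) = (45379 - 30331/17016)*(-44565) = (772138733/17016)*(-44565) = -11470120878715/5672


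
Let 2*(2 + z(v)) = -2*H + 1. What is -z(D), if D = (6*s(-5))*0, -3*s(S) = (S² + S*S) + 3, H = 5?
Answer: 13/2 ≈ 6.5000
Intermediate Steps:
s(S) = -1 - 2*S²/3 (s(S) = -((S² + S*S) + 3)/3 = -((S² + S²) + 3)/3 = -(2*S² + 3)/3 = -(3 + 2*S²)/3 = -1 - 2*S²/3)
D = 0 (D = (6*(-1 - ⅔*(-5)²))*0 = (6*(-1 - ⅔*25))*0 = (6*(-1 - 50/3))*0 = (6*(-53/3))*0 = -106*0 = 0)
z(v) = -13/2 (z(v) = -2 + (-2*5 + 1)/2 = -2 + (-10 + 1)/2 = -2 + (½)*(-9) = -2 - 9/2 = -13/2)
-z(D) = -1*(-13/2) = 13/2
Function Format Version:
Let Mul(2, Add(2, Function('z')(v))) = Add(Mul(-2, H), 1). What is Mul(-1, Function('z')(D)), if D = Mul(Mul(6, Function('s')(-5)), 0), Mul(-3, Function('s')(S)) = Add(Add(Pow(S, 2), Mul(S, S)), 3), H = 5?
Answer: Rational(13, 2) ≈ 6.5000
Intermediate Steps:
Function('s')(S) = Add(-1, Mul(Rational(-2, 3), Pow(S, 2))) (Function('s')(S) = Mul(Rational(-1, 3), Add(Add(Pow(S, 2), Mul(S, S)), 3)) = Mul(Rational(-1, 3), Add(Add(Pow(S, 2), Pow(S, 2)), 3)) = Mul(Rational(-1, 3), Add(Mul(2, Pow(S, 2)), 3)) = Mul(Rational(-1, 3), Add(3, Mul(2, Pow(S, 2)))) = Add(-1, Mul(Rational(-2, 3), Pow(S, 2))))
D = 0 (D = Mul(Mul(6, Add(-1, Mul(Rational(-2, 3), Pow(-5, 2)))), 0) = Mul(Mul(6, Add(-1, Mul(Rational(-2, 3), 25))), 0) = Mul(Mul(6, Add(-1, Rational(-50, 3))), 0) = Mul(Mul(6, Rational(-53, 3)), 0) = Mul(-106, 0) = 0)
Function('z')(v) = Rational(-13, 2) (Function('z')(v) = Add(-2, Mul(Rational(1, 2), Add(Mul(-2, 5), 1))) = Add(-2, Mul(Rational(1, 2), Add(-10, 1))) = Add(-2, Mul(Rational(1, 2), -9)) = Add(-2, Rational(-9, 2)) = Rational(-13, 2))
Mul(-1, Function('z')(D)) = Mul(-1, Rational(-13, 2)) = Rational(13, 2)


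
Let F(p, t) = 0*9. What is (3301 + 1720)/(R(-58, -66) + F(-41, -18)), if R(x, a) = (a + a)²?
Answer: 5021/17424 ≈ 0.28817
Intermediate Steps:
R(x, a) = 4*a² (R(x, a) = (2*a)² = 4*a²)
F(p, t) = 0
(3301 + 1720)/(R(-58, -66) + F(-41, -18)) = (3301 + 1720)/(4*(-66)² + 0) = 5021/(4*4356 + 0) = 5021/(17424 + 0) = 5021/17424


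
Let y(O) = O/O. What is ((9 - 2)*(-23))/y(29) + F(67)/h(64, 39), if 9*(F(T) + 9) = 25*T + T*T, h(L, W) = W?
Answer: -50428/351 ≈ -143.67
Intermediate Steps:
F(T) = -9 + T²/9 + 25*T/9 (F(T) = -9 + (25*T + T*T)/9 = -9 + (25*T + T²)/9 = -9 + (T² + 25*T)/9 = -9 + (T²/9 + 25*T/9) = -9 + T²/9 + 25*T/9)
y(O) = 1
((9 - 2)*(-23))/y(29) + F(67)/h(64, 39) = ((9 - 2)*(-23))/1 + (-9 + (⅑)*67² + (25/9)*67)/39 = (7*(-23))*1 + (-9 + (⅑)*4489 + 1675/9)*(1/39) = -161*1 + (-9 + 4489/9 + 1675/9)*(1/39) = -161 + (6083/9)*(1/39) = -161 + 6083/351 = -50428/351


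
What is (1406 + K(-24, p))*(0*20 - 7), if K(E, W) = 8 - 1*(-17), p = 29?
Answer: -10017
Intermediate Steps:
K(E, W) = 25 (K(E, W) = 8 + 17 = 25)
(1406 + K(-24, p))*(0*20 - 7) = (1406 + 25)*(0*20 - 7) = 1431*(0 - 7) = 1431*(-7) = -10017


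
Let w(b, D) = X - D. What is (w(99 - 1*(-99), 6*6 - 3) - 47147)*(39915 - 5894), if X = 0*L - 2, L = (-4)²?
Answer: -1605178822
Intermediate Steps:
L = 16
X = -2 (X = 0*16 - 2 = 0 - 2 = -2)
w(b, D) = -2 - D
(w(99 - 1*(-99), 6*6 - 3) - 47147)*(39915 - 5894) = ((-2 - (6*6 - 3)) - 47147)*(39915 - 5894) = ((-2 - (36 - 3)) - 47147)*34021 = ((-2 - 1*33) - 47147)*34021 = ((-2 - 33) - 47147)*34021 = (-35 - 47147)*34021 = -47182*34021 = -1605178822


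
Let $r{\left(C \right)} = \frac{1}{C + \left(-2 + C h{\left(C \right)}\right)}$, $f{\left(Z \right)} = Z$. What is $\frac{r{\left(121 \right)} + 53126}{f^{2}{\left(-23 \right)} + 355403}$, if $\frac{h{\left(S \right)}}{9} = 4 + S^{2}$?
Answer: $\frac{847281286025}{5676590044368} \approx 0.14926$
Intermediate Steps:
$h{\left(S \right)} = 36 + 9 S^{2}$ ($h{\left(S \right)} = 9 \left(4 + S^{2}\right) = 36 + 9 S^{2}$)
$r{\left(C \right)} = \frac{1}{-2 + C + C \left(36 + 9 C^{2}\right)}$ ($r{\left(C \right)} = \frac{1}{C + \left(-2 + C \left(36 + 9 C^{2}\right)\right)} = \frac{1}{-2 + C + C \left(36 + 9 C^{2}\right)}$)
$\frac{r{\left(121 \right)} + 53126}{f^{2}{\left(-23 \right)} + 355403} = \frac{\frac{1}{-2 + 9 \cdot 121^{3} + 37 \cdot 121} + 53126}{\left(-23\right)^{2} + 355403} = \frac{\frac{1}{-2 + 9 \cdot 1771561 + 4477} + 53126}{529 + 355403} = \frac{\frac{1}{-2 + 15944049 + 4477} + 53126}{355932} = \left(\frac{1}{15948524} + 53126\right) \frac{1}{355932} = \frac{847281286025}{15948524} \cdot \frac{1}{355932} = \frac{847281286025}{5676590044368}$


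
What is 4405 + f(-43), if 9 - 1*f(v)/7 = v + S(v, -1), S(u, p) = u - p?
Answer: 5063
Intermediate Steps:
f(v) = 56 - 14*v (f(v) = 63 - 7*(v + (v - 1*(-1))) = 63 - 7*(v + (v + 1)) = 63 - 7*(v + (1 + v)) = 63 - 7*(1 + 2*v) = 63 + (-7 - 14*v) = 56 - 14*v)
4405 + f(-43) = 4405 + (56 - 14*(-43)) = 4405 + (56 + 602) = 4405 + 658 = 5063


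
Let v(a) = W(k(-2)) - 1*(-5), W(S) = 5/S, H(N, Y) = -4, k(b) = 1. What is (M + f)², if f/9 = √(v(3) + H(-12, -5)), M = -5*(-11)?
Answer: 3511 + 990*√6 ≈ 5936.0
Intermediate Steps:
v(a) = 10 (v(a) = 5/1 - 1*(-5) = 5*1 + 5 = 5 + 5 = 10)
M = 55
f = 9*√6 (f = 9*√(10 - 4) = 9*√6 ≈ 22.045)
(M + f)² = (55 + 9*√6)²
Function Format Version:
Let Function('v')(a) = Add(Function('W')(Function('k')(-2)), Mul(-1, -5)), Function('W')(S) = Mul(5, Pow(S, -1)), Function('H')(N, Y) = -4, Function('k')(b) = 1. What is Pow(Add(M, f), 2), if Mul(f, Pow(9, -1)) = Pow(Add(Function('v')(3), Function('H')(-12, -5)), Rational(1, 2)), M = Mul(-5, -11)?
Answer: Add(3511, Mul(990, Pow(6, Rational(1, 2)))) ≈ 5936.0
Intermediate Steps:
Function('v')(a) = 10 (Function('v')(a) = Add(Mul(5, Pow(1, -1)), Mul(-1, -5)) = Add(Mul(5, 1), 5) = Add(5, 5) = 10)
M = 55
f = Mul(9, Pow(6, Rational(1, 2))) (f = Mul(9, Pow(Add(10, -4), Rational(1, 2))) = Mul(9, Pow(6, Rational(1, 2))) ≈ 22.045)
Pow(Add(M, f), 2) = Pow(Add(55, Mul(9, Pow(6, Rational(1, 2)))), 2)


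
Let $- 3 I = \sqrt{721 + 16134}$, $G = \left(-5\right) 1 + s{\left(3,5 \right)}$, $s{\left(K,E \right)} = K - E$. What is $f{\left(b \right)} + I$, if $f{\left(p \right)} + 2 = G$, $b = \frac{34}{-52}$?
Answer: $-9 - \frac{\sqrt{16855}}{3} \approx -52.276$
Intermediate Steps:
$G = -7$ ($G = \left(-5\right) 1 + \left(3 - 5\right) = -5 + \left(3 - 5\right) = -5 - 2 = -7$)
$I = - \frac{\sqrt{16855}}{3}$ ($I = - \frac{\sqrt{721 + 16134}}{3} = - \frac{\sqrt{16855}}{3} \approx -43.276$)
$b = - \frac{17}{26}$ ($b = 34 \left(- \frac{1}{52}\right) = - \frac{17}{26} \approx -0.65385$)
$f{\left(p \right)} = -9$ ($f{\left(p \right)} = -2 - 7 = -9$)
$f{\left(b \right)} + I = -9 - \frac{\sqrt{16855}}{3}$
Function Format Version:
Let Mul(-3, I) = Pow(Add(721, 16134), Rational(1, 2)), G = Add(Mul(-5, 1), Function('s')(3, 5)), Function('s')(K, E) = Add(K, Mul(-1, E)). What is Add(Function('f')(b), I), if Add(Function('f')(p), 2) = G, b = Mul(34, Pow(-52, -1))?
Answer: Add(-9, Mul(Rational(-1, 3), Pow(16855, Rational(1, 2)))) ≈ -52.276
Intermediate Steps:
G = -7 (G = Add(Mul(-5, 1), Add(3, Mul(-1, 5))) = Add(-5, Add(3, -5)) = Add(-5, -2) = -7)
I = Mul(Rational(-1, 3), Pow(16855, Rational(1, 2))) (I = Mul(Rational(-1, 3), Pow(Add(721, 16134), Rational(1, 2))) = Mul(Rational(-1, 3), Pow(16855, Rational(1, 2))) ≈ -43.276)
b = Rational(-17, 26) (b = Mul(34, Rational(-1, 52)) = Rational(-17, 26) ≈ -0.65385)
Function('f')(p) = -9 (Function('f')(p) = Add(-2, -7) = -9)
Add(Function('f')(b), I) = Add(-9, Mul(Rational(-1, 3), Pow(16855, Rational(1, 2))))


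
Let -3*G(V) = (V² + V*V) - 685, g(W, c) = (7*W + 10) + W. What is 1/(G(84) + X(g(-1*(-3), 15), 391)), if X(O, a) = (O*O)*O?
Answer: 3/104485 ≈ 2.8712e-5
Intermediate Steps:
g(W, c) = 10 + 8*W (g(W, c) = (10 + 7*W) + W = 10 + 8*W)
X(O, a) = O³ (X(O, a) = O²*O = O³)
G(V) = 685/3 - 2*V²/3 (G(V) = -((V² + V*V) - 685)/3 = -((V² + V²) - 685)/3 = -(2*V² - 685)/3 = -(-685 + 2*V²)/3 = 685/3 - 2*V²/3)
1/(G(84) + X(g(-1*(-3), 15), 391)) = 1/((685/3 - ⅔*84²) + (10 + 8*(-1*(-3)))³) = 1/((685/3 - ⅔*7056) + (10 + 8*3)³) = 1/((685/3 - 4704) + (10 + 24)³) = 1/(-13427/3 + 34³) = 1/(-13427/3 + 39304) = 1/(104485/3) = 3/104485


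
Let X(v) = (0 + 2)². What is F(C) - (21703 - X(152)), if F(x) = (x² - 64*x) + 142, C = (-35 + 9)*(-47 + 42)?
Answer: -12977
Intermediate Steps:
C = 130 (C = -26*(-5) = 130)
X(v) = 4 (X(v) = 2² = 4)
F(x) = 142 + x² - 64*x
F(C) - (21703 - X(152)) = (142 + 130² - 64*130) - (21703 - 1*4) = (142 + 16900 - 8320) - (21703 - 4) = 8722 - 1*21699 = 8722 - 21699 = -12977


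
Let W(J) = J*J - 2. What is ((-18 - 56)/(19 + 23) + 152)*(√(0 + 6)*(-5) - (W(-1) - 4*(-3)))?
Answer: -34705/21 - 15775*√6/21 ≈ -3492.7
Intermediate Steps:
W(J) = -2 + J² (W(J) = J² - 2 = -2 + J²)
((-18 - 56)/(19 + 23) + 152)*(√(0 + 6)*(-5) - (W(-1) - 4*(-3))) = ((-18 - 56)/(19 + 23) + 152)*(√(0 + 6)*(-5) - ((-2 + (-1)²) - 4*(-3))) = (-74/42 + 152)*(√6*(-5) - ((-2 + 1) + 12)) = (-74*1/42 + 152)*(-5*√6 - (-1 + 12)) = (-37/21 + 152)*(-5*√6 - 1*11) = 3155*(-5*√6 - 11)/21 = 3155*(-11 - 5*√6)/21 = -34705/21 - 15775*√6/21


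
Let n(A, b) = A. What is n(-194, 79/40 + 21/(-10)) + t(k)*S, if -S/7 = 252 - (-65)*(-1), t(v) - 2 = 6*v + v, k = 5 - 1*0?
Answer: -48627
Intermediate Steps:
k = 5 (k = 5 + 0 = 5)
t(v) = 2 + 7*v (t(v) = 2 + (6*v + v) = 2 + 7*v)
S = -1309 (S = -7*(252 - (-65)*(-1)) = -7*(252 - 1*65) = -7*(252 - 65) = -7*187 = -1309)
n(-194, 79/40 + 21/(-10)) + t(k)*S = -194 + (2 + 7*5)*(-1309) = -194 + (2 + 35)*(-1309) = -194 + 37*(-1309) = -194 - 48433 = -48627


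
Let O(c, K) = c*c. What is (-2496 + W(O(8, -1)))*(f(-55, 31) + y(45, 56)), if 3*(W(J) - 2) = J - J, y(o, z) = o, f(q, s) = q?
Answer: 24940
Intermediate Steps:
O(c, K) = c²
W(J) = 2 (W(J) = 2 + (J - J)/3 = 2 + (⅓)*0 = 2 + 0 = 2)
(-2496 + W(O(8, -1)))*(f(-55, 31) + y(45, 56)) = (-2496 + 2)*(-55 + 45) = -2494*(-10) = 24940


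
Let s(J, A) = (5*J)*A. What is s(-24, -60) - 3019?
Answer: 4181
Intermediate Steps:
s(J, A) = 5*A*J
s(-24, -60) - 3019 = 5*(-60)*(-24) - 3019 = 7200 - 3019 = 4181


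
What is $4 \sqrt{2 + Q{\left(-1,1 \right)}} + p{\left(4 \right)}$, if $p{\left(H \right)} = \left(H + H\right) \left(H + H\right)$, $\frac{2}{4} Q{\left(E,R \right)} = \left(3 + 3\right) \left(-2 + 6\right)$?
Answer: $64 + 20 \sqrt{2} \approx 92.284$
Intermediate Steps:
$Q{\left(E,R \right)} = 48$ ($Q{\left(E,R \right)} = 2 \left(3 + 3\right) \left(-2 + 6\right) = 2 \cdot 6 \cdot 4 = 2 \cdot 24 = 48$)
$p{\left(H \right)} = 4 H^{2}$ ($p{\left(H \right)} = 2 H 2 H = 4 H^{2}$)
$4 \sqrt{2 + Q{\left(-1,1 \right)}} + p{\left(4 \right)} = 4 \sqrt{2 + 48} + 4 \cdot 4^{2} = 4 \sqrt{50} + 4 \cdot 16 = 4 \cdot 5 \sqrt{2} + 64 = 20 \sqrt{2} + 64 = 64 + 20 \sqrt{2}$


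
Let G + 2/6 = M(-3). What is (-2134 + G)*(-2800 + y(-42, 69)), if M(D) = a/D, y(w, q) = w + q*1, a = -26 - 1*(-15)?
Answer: 17725016/3 ≈ 5.9083e+6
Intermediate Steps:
a = -11 (a = -26 + 15 = -11)
y(w, q) = q + w (y(w, q) = w + q = q + w)
M(D) = -11/D
G = 10/3 (G = -1/3 - 11/(-3) = -1/3 - 11*(-1/3) = -1/3 + 11/3 = 10/3 ≈ 3.3333)
(-2134 + G)*(-2800 + y(-42, 69)) = (-2134 + 10/3)*(-2800 + (69 - 42)) = -6392*(-2800 + 27)/3 = -6392/3*(-2773) = 17725016/3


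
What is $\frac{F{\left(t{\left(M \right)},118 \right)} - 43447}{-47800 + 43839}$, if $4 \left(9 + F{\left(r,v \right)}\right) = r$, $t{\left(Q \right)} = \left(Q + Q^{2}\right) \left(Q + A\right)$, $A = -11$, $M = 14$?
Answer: $\frac{86597}{7922} \approx 10.931$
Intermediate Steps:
$t{\left(Q \right)} = \left(-11 + Q\right) \left(Q + Q^{2}\right)$ ($t{\left(Q \right)} = \left(Q + Q^{2}\right) \left(Q - 11\right) = \left(Q + Q^{2}\right) \left(-11 + Q\right) = \left(-11 + Q\right) \left(Q + Q^{2}\right)$)
$F{\left(r,v \right)} = -9 + \frac{r}{4}$
$\frac{F{\left(t{\left(M \right)},118 \right)} - 43447}{-47800 + 43839} = \frac{\left(-9 + \frac{14 \left(-11 + 14^{2} - 140\right)}{4}\right) - 43447}{-47800 + 43839} = \frac{\left(-9 + \frac{14 \left(-11 + 196 - 140\right)}{4}\right) - 43447}{-3961} = \left(\left(-9 + \frac{14 \cdot 45}{4}\right) - 43447\right) \left(- \frac{1}{3961}\right) = \left(\left(-9 + \frac{1}{4} \cdot 630\right) - 43447\right) \left(- \frac{1}{3961}\right) = \left(\left(-9 + \frac{315}{2}\right) - 43447\right) \left(- \frac{1}{3961}\right) = \left(\frac{297}{2} - 43447\right) \left(- \frac{1}{3961}\right) = \left(- \frac{86597}{2}\right) \left(- \frac{1}{3961}\right) = \frac{86597}{7922}$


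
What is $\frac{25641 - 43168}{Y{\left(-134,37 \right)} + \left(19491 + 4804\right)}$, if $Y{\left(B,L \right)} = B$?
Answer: $- \frac{17527}{24161} \approx -0.72543$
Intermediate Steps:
$\frac{25641 - 43168}{Y{\left(-134,37 \right)} + \left(19491 + 4804\right)} = \frac{25641 - 43168}{-134 + \left(19491 + 4804\right)} = - \frac{17527}{-134 + 24295} = - \frac{17527}{24161}$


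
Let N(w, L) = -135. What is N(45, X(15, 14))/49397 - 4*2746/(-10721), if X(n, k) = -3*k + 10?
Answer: 541129313/529585237 ≈ 1.0218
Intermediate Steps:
X(n, k) = 10 - 3*k
N(45, X(15, 14))/49397 - 4*2746/(-10721) = -135/49397 - 4*2746/(-10721) = -135*1/49397 - 10984*(-1/10721) = -135/49397 + 10984/10721 = 541129313/529585237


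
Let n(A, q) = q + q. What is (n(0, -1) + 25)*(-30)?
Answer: -690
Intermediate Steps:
n(A, q) = 2*q
(n(0, -1) + 25)*(-30) = (2*(-1) + 25)*(-30) = (-2 + 25)*(-30) = 23*(-30) = -690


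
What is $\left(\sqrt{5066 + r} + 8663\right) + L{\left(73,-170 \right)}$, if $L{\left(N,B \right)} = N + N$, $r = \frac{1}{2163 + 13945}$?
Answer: $8809 + \frac{\sqrt{328615800483}}{8054} \approx 8880.2$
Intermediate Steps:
$r = \frac{1}{16108} \approx 6.2081 \cdot 10^{-5}$
$L{\left(N,B \right)} = 2 N$
$\left(\sqrt{5066 + r} + 8663\right) + L{\left(73,-170 \right)} = \left(\sqrt{5066 + \frac{1}{16108}} + 8663\right) + 2 \cdot 73 = \left(\sqrt{\frac{81603129}{16108}} + 8663\right) + 146 = \left(\frac{\sqrt{328615800483}}{8054} + 8663\right) + 146 = \left(8663 + \frac{\sqrt{328615800483}}{8054}\right) + 146 = 8809 + \frac{\sqrt{328615800483}}{8054}$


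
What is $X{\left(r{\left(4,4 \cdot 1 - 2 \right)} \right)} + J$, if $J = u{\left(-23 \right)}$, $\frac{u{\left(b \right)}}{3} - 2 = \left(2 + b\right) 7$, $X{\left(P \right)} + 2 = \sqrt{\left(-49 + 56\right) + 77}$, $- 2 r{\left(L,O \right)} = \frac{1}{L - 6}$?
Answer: $-437 + 2 \sqrt{21} \approx -427.83$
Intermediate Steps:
$r{\left(L,O \right)} = - \frac{1}{2 \left(-6 + L\right)}$ ($r{\left(L,O \right)} = - \frac{1}{2 \left(L - 6\right)} = - \frac{1}{2 \left(-6 + L\right)}$)
$X{\left(P \right)} = -2 + 2 \sqrt{21}$ ($X{\left(P \right)} = -2 + \sqrt{\left(-49 + 56\right) + 77} = -2 + \sqrt{7 + 77} = -2 + \sqrt{84} = -2 + 2 \sqrt{21}$)
$u{\left(b \right)} = 48 + 21 b$ ($u{\left(b \right)} = 6 + 3 \left(2 + b\right) 7 = 6 + 3 \left(14 + 7 b\right) = 6 + \left(42 + 21 b\right) = 48 + 21 b$)
$J = -435$ ($J = 48 + 21 \left(-23\right) = 48 - 483 = -435$)
$X{\left(r{\left(4,4 \cdot 1 - 2 \right)} \right)} + J = \left(-2 + 2 \sqrt{21}\right) - 435 = -437 + 2 \sqrt{21}$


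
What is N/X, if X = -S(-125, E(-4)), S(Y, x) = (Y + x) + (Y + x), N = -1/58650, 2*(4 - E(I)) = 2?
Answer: -1/14310600 ≈ -6.9878e-8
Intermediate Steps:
E(I) = 3 (E(I) = 4 - ½*2 = 4 - 1 = 3)
N = -1/58650 (N = -1*1/58650 = -1/58650 ≈ -1.7050e-5)
S(Y, x) = 2*Y + 2*x
X = 244 (X = -(2*(-125) + 2*3) = -(-250 + 6) = -1*(-244) = 244)
N/X = -1/58650/244 = -1/58650*1/244 = -1/14310600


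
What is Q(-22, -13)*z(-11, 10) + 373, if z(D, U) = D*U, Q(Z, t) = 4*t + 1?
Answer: 5983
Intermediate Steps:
Q(Z, t) = 1 + 4*t
Q(-22, -13)*z(-11, 10) + 373 = (1 + 4*(-13))*(-11*10) + 373 = (1 - 52)*(-110) + 373 = -51*(-110) + 373 = 5610 + 373 = 5983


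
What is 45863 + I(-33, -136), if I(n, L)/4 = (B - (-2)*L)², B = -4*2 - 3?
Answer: 366219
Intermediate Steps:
B = -11 (B = -8 - 3 = -11)
I(n, L) = 4*(-11 + 2*L)² (I(n, L) = 4*(-11 - (-2)*L)² = 4*(-11 + 2*L)²)
45863 + I(-33, -136) = 45863 + 4*(-11 + 2*(-136))² = 45863 + 4*(-11 - 272)² = 45863 + 4*(-283)² = 45863 + 4*80089 = 45863 + 320356 = 366219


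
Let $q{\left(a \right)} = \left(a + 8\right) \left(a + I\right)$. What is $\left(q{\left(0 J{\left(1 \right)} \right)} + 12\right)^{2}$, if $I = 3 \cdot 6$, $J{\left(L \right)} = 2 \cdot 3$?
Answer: $24336$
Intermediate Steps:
$J{\left(L \right)} = 6$
$I = 18$
$q{\left(a \right)} = \left(8 + a\right) \left(18 + a\right)$ ($q{\left(a \right)} = \left(a + 8\right) \left(a + 18\right) = \left(8 + a\right) \left(18 + a\right)$)
$\left(q{\left(0 J{\left(1 \right)} \right)} + 12\right)^{2} = \left(\left(144 + \left(0 \cdot 6\right)^{2} + 26 \cdot 0 \cdot 6\right) + 12\right)^{2} = \left(\left(144 + 0^{2} + 26 \cdot 0\right) + 12\right)^{2} = \left(\left(144 + 0 + 0\right) + 12\right)^{2} = \left(144 + 12\right)^{2} = 156^{2} = 24336$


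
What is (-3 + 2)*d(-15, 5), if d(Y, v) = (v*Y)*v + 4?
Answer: 371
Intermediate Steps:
d(Y, v) = 4 + Y*v² (d(Y, v) = (Y*v)*v + 4 = Y*v² + 4 = 4 + Y*v²)
(-3 + 2)*d(-15, 5) = (-3 + 2)*(4 - 15*5²) = -(4 - 15*25) = -(4 - 375) = -1*(-371) = 371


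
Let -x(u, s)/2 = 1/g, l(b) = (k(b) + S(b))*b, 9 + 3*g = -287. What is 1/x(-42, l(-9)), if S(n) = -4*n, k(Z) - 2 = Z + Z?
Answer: 148/3 ≈ 49.333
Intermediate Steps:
k(Z) = 2 + 2*Z (k(Z) = 2 + (Z + Z) = 2 + 2*Z)
g = -296/3 (g = -3 + (1/3)*(-287) = -3 - 287/3 = -296/3 ≈ -98.667)
l(b) = b*(2 - 2*b) (l(b) = ((2 + 2*b) - 4*b)*b = (2 - 2*b)*b = b*(2 - 2*b))
x(u, s) = 3/148 (x(u, s) = -2/(-296/3) = -2*(-3/296) = 3/148)
1/x(-42, l(-9)) = 1/(3/148) = 148/3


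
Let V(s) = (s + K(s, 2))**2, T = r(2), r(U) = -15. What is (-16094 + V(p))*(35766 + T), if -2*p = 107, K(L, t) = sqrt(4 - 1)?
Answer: -1891764165/4 - 3825357*sqrt(3) ≈ -4.7957e+8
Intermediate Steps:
K(L, t) = sqrt(3)
p = -107/2 (p = -1/2*107 = -107/2 ≈ -53.500)
T = -15
V(s) = (s + sqrt(3))**2
(-16094 + V(p))*(35766 + T) = (-16094 + (-107/2 + sqrt(3))**2)*(35766 - 15) = (-16094 + (-107/2 + sqrt(3))**2)*35751 = -575376594 + 35751*(-107/2 + sqrt(3))**2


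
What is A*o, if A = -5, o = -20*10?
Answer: 1000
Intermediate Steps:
o = -200
A*o = -5*(-200) = 1000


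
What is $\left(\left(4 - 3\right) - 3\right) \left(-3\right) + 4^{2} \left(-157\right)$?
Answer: $-2506$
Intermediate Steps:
$\left(\left(4 - 3\right) - 3\right) \left(-3\right) + 4^{2} \left(-157\right) = \left(1 - 3\right) \left(-3\right) + 16 \left(-157\right) = \left(-2\right) \left(-3\right) - 2512 = 6 - 2512 = -2506$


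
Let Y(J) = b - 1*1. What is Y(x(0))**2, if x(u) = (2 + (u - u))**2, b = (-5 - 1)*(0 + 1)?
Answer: 49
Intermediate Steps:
b = -6 (b = -6*1 = -6)
x(u) = 4 (x(u) = (2 + 0)**2 = 2**2 = 4)
Y(J) = -7 (Y(J) = -6 - 1*1 = -6 - 1 = -7)
Y(x(0))**2 = (-7)**2 = 49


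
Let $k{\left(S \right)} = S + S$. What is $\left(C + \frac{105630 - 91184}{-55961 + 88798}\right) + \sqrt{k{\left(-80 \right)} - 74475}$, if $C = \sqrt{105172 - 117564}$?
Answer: $\frac{14446}{32837} + i \sqrt{74635} + 2 i \sqrt{3098} \approx 0.43993 + 384.51 i$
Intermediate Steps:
$C = 2 i \sqrt{3098}$ ($C = \sqrt{-12392} = 2 i \sqrt{3098} \approx 111.32 i$)
$k{\left(S \right)} = 2 S$
$\left(C + \frac{105630 - 91184}{-55961 + 88798}\right) + \sqrt{k{\left(-80 \right)} - 74475} = \left(2 i \sqrt{3098} + \frac{105630 - 91184}{-55961 + 88798}\right) + \sqrt{2 \left(-80\right) - 74475} = \left(2 i \sqrt{3098} + \frac{14446}{32837}\right) + \sqrt{-160 - 74475} = \left(2 i \sqrt{3098} + 14446 \cdot \frac{1}{32837}\right) + \sqrt{-74635} = \left(2 i \sqrt{3098} + \frac{14446}{32837}\right) + i \sqrt{74635} = \left(\frac{14446}{32837} + 2 i \sqrt{3098}\right) + i \sqrt{74635} = \frac{14446}{32837} + i \sqrt{74635} + 2 i \sqrt{3098}$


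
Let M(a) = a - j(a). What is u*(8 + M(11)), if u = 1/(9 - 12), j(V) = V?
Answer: -8/3 ≈ -2.6667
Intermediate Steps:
u = -⅓ (u = 1/(-3) = -⅓ ≈ -0.33333)
M(a) = 0 (M(a) = a - a = 0)
u*(8 + M(11)) = -(8 + 0)/3 = -⅓*8 = -8/3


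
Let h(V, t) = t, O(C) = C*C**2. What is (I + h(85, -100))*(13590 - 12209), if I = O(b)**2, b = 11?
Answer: 2446387641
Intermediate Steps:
O(C) = C**3
I = 1771561 (I = (11**3)**2 = 1331**2 = 1771561)
(I + h(85, -100))*(13590 - 12209) = (1771561 - 100)*(13590 - 12209) = 1771461*1381 = 2446387641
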